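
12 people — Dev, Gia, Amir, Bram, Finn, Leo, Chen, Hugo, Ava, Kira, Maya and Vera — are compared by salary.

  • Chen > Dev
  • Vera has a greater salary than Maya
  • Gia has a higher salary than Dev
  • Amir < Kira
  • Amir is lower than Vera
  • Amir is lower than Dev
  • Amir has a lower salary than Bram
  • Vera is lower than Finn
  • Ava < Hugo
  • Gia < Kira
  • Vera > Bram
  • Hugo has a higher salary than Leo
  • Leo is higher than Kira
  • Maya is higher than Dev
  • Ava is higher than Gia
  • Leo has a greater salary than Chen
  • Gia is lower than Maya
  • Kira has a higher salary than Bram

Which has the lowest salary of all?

Amir

Chaining upward from Amir: directly above it, Dev, Bram, Kira, Vera; then Gia, Maya, Chen, Leo, Finn; then Ava, Hugo.
That covers every other element, and nothing is given below Amir, so Amir is the lowest salary.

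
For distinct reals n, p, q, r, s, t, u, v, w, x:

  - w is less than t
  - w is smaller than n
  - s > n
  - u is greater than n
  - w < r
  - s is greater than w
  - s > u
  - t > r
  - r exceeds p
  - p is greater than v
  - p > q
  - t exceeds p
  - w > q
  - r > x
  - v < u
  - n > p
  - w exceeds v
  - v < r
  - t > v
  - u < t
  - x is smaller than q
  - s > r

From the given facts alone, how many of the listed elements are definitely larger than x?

From x the given relations immediately reach q, r.
From those, p, w, s, t — 6 in total.
From those, n — 7 in total.
From those, u — 8 in total.
Nothing else is reachable above x; 8 in all.

8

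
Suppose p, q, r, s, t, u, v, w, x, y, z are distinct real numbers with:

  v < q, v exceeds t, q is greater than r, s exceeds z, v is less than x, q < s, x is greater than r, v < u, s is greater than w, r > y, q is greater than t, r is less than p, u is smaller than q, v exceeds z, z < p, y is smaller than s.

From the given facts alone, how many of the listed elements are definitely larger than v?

4

From v the given relations immediately reach x, u, q.
From those, s — 4 in total.
No other element is forced above v by the given relations, so the count is 4.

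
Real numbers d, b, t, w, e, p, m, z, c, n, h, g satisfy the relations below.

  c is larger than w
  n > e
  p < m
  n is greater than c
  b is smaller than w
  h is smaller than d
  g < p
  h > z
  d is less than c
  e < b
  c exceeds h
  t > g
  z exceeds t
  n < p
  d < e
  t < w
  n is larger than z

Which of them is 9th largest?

h

Chaining the given pairs: g < t < z < h < d < e < b < w < c < n < p < m.
Counting 9 from the largest end gives h.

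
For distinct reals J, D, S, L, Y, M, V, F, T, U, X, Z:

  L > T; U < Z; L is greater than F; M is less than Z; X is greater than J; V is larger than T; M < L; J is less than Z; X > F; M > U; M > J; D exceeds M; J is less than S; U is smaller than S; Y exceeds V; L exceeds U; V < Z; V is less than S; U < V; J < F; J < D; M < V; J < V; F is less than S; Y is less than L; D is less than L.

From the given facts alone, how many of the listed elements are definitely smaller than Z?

5

The elements the relations force below Z are J, T, U, M, V — no chain reaches any other.
That is 5.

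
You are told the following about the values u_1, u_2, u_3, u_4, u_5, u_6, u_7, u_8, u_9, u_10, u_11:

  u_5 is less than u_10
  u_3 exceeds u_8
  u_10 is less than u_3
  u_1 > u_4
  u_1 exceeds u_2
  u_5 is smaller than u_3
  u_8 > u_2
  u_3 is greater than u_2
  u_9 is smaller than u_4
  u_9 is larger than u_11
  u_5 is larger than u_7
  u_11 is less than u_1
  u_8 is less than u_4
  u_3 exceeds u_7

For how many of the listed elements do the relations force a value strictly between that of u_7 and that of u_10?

The relations place u_7 below u_10. An element lies strictly between them when it is forced above u_7 and also forced below u_10.
Above u_7: {u_5, u_3}. Below u_10: {u_5}.
Intersection: {u_5} — 1.

1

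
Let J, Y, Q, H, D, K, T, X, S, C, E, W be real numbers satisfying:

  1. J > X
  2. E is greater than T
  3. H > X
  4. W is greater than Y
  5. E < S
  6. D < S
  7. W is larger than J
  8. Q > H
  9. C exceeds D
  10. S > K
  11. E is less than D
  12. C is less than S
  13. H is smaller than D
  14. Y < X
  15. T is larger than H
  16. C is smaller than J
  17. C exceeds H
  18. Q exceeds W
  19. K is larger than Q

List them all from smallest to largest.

Each adjacent pair is fixed by a given relation: Y < X; X < H; H < T; T < E; E < D; D < C; C < J; J < W; W < Q; Q < K; K < S. Chaining them end to end gives the full order.

Y < X < H < T < E < D < C < J < W < Q < K < S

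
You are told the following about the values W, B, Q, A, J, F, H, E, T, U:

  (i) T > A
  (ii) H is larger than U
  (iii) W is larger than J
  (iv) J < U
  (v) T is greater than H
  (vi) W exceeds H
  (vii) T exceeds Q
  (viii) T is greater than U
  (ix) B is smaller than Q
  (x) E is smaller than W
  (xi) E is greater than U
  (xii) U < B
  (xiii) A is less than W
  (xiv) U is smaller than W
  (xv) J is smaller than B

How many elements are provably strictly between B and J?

1

The relations place J below B. An element lies strictly between them when it is forced above J and also forced below B.
Above J: {U, H, E, Q, T, W}. Below B: {U}.
Intersection: {U} — 1.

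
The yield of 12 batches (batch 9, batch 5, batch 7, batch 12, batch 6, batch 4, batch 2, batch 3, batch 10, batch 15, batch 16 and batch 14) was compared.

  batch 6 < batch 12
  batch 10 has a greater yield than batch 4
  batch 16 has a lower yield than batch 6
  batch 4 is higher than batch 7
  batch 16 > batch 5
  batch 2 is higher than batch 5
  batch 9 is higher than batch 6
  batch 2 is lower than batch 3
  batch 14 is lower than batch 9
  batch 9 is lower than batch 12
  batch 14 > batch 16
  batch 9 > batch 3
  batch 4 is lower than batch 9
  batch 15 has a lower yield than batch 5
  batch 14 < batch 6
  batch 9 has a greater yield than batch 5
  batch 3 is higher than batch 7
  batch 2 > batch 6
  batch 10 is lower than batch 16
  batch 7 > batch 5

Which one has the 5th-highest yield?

batch 6

Chaining the given pairs: batch 15 < batch 5 < batch 7 < batch 4 < batch 10 < batch 16 < batch 14 < batch 6 < batch 2 < batch 3 < batch 9 < batch 12.
Counting 5 from the largest end gives batch 6.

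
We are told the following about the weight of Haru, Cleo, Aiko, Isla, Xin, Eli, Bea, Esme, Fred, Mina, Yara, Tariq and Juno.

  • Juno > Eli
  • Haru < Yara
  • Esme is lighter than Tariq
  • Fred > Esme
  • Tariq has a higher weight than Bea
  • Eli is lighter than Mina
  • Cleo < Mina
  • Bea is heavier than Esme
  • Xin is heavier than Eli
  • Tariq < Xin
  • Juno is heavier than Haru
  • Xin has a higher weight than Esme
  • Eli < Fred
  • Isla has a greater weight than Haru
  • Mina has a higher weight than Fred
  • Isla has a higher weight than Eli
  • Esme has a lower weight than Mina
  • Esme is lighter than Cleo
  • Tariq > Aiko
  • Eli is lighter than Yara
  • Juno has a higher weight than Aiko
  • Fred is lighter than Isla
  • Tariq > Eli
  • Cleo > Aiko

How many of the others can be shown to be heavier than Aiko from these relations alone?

5

From Aiko the given relations immediately reach Cleo, Tariq, Juno.
From those, Xin, Mina — 5 in total.
Nothing else is reachable above Aiko; 5 in all.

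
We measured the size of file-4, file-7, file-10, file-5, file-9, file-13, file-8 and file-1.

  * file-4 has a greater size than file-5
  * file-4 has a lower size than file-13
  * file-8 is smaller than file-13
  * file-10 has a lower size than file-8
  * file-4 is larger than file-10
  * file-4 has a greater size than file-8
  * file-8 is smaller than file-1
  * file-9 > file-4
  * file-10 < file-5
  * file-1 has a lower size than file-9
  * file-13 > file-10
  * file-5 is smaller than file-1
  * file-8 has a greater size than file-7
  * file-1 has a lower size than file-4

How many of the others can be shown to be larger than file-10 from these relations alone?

6

From file-10 the given relations immediately reach file-5, file-8, file-4, file-13.
From those, file-1, file-9 — 6 in total.
No other element is forced above file-10 by the given relations, so the count is 6.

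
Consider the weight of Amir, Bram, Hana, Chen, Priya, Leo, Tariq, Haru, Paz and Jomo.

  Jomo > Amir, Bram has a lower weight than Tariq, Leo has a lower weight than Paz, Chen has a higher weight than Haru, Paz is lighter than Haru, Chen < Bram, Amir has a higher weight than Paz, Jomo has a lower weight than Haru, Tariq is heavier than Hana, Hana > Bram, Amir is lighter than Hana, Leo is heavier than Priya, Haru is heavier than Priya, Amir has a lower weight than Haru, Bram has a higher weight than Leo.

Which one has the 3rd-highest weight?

The consecutive relations fix a unique order: Priya < Leo < Paz < Amir < Jomo < Haru < Chen < Bram < Hana < Tariq.
The 3rd largest is Bram.

Bram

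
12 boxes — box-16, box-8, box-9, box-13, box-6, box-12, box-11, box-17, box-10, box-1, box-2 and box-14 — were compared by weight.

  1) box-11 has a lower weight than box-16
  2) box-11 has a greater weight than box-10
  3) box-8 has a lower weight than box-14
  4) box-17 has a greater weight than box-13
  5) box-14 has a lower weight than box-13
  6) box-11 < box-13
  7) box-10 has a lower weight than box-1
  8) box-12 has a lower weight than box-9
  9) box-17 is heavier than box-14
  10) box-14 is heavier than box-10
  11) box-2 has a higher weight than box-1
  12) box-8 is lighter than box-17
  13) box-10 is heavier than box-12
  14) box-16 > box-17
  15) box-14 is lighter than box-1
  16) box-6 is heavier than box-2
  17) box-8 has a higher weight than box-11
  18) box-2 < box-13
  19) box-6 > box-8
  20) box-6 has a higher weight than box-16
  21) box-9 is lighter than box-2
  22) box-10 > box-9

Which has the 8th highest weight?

Piecing the relations together gives one ordering: box-12 < box-9 < box-10 < box-11 < box-8 < box-14 < box-1 < box-2 < box-13 < box-17 < box-16 < box-6.
Counting 8 from the largest end gives box-8.

box-8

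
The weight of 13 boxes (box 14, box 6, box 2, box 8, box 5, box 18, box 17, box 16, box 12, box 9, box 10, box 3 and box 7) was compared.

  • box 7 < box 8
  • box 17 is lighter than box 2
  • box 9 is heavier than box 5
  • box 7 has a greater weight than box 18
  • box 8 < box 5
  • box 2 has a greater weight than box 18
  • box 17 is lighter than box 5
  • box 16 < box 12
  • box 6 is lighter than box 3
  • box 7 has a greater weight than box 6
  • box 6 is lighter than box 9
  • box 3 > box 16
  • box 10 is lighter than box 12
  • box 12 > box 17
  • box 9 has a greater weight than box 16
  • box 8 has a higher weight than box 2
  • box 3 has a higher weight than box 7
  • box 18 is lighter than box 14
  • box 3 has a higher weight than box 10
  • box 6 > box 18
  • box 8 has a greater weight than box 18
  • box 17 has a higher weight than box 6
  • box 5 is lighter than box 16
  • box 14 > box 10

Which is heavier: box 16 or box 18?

Link the given pairs in sequence: box 18 < box 6; box 6 < box 17; box 17 < box 2; box 2 < box 8; box 8 < box 5; box 5 < box 16.
Together: box 18 < box 6 < box 17 < box 2 < box 8 < box 5 < box 16.
So box 18 < box 16; box 16 is the heavier of the two.

box 16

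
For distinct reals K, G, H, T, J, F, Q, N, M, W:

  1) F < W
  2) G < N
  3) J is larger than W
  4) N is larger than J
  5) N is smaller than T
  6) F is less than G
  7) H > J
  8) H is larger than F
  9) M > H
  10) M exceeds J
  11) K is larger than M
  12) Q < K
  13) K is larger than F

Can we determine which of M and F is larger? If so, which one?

Link the given pairs in sequence: F < W; W < J; J < H; H < M.
Chaining these gives F < W < J < H < M.
So M is larger.

M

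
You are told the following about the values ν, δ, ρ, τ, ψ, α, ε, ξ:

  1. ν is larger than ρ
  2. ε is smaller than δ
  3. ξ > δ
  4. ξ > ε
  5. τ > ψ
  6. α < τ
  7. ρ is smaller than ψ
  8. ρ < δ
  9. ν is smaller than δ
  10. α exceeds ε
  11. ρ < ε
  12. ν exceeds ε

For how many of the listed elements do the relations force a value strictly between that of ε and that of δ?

1

The relations place ε below δ. An element lies strictly between them when it is forced above ε and also forced below δ.
Above ε: {ν, α, τ, ξ}. Below δ: {ρ, ν}.
Intersection: {ν} — 1.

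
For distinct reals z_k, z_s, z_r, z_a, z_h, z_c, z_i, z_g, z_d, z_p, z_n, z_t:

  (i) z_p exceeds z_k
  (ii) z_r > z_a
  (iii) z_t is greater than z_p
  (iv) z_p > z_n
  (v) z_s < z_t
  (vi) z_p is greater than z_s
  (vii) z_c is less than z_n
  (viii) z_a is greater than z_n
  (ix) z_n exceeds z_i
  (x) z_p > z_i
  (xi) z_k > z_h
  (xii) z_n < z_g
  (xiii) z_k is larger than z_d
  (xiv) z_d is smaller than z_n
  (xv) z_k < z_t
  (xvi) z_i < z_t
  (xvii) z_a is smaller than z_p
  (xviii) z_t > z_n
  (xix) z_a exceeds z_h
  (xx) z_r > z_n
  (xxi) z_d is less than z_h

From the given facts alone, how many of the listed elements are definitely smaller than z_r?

Directly below z_r: z_n, z_a.
One step further: z_i, z_c, z_d, z_h (6 so far).
Nothing else is reachable below z_r; 6 in all.

6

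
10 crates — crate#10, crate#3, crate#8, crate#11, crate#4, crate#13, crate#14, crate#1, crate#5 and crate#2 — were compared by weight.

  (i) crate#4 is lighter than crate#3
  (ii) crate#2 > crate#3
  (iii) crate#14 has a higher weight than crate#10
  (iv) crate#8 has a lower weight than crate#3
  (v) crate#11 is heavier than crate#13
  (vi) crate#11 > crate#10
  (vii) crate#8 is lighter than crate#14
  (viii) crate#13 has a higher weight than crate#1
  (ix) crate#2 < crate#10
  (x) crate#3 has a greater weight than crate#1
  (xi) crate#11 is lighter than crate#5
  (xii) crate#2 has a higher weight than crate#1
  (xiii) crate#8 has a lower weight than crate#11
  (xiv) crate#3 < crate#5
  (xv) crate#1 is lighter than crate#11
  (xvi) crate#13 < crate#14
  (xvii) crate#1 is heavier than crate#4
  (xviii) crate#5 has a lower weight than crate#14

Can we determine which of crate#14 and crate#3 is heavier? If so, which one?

crate#3 < crate#2 and crate#2 < crate#10 give crate#3 < crate#10.
With crate#10 < crate#11: crate#3 < crate#2 < crate#10 < crate#11.
Then crate#11 < crate#5 extends the chain to crate#5.
With crate#5 < crate#14: crate#3 < crate#2 < crate#10 < crate#11 < crate#5 < crate#14.
So crate#14 is heavier.

crate#14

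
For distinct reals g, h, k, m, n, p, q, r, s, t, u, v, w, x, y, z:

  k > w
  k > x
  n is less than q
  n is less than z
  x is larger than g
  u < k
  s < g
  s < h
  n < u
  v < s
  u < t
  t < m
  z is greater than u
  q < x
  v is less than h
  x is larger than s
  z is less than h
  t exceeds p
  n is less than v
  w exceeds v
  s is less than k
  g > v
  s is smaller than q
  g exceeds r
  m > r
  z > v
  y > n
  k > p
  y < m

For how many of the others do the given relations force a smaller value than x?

The elements the relations force below x are n, v, s, r, q, g — no chain reaches any other.
That is 6.

6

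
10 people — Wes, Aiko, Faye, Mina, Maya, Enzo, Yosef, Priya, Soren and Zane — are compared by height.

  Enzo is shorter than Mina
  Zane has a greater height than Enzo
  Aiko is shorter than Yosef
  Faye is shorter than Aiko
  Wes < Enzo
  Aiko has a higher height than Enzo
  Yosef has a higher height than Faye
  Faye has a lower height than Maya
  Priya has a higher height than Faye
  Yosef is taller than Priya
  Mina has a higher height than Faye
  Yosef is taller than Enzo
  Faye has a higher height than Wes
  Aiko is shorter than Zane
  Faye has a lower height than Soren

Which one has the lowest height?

Chaining upward from Wes: directly above it, Faye, Enzo; then Priya, Soren, Maya, Aiko, Mina, Zane, Yosef.
That covers every other element, and nothing is given below Wes, so Wes is the lowest height.

Wes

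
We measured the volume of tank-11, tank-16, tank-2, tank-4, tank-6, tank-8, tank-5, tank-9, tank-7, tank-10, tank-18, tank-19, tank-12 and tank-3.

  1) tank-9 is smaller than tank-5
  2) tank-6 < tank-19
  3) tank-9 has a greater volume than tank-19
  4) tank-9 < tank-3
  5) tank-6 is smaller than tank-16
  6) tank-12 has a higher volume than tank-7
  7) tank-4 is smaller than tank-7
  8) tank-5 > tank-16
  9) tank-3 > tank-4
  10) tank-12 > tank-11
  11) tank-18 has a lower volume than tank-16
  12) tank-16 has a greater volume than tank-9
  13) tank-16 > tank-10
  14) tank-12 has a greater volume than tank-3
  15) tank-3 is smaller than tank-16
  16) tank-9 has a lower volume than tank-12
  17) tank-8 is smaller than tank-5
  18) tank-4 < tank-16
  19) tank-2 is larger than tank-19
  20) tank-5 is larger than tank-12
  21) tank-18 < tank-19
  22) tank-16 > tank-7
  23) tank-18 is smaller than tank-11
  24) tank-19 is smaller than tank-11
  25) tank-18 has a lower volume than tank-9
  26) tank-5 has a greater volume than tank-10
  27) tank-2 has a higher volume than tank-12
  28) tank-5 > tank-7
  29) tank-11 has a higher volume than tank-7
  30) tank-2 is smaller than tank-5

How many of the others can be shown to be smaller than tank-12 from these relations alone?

From tank-12 the given relations immediately reach tank-7, tank-9, tank-11, tank-3.
From those, tank-18, tank-4, tank-19 — 7 in total.
From those, tank-6 — 8 in total.
No other element is forced below tank-12 by the given relations, so the count is 8.

8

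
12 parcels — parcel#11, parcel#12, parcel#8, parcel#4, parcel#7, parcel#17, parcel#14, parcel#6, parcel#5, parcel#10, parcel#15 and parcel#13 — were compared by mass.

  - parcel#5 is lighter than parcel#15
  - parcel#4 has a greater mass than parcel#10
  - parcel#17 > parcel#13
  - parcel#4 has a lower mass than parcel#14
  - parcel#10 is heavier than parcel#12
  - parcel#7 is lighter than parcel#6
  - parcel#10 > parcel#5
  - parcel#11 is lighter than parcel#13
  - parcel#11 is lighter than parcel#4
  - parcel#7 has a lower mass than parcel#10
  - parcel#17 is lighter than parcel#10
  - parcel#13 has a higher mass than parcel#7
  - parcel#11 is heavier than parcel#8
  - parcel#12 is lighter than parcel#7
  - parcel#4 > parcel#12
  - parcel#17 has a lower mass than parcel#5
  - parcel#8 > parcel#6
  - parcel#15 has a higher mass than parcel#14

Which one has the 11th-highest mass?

parcel#7

Chaining the given pairs: parcel#12 < parcel#7 < parcel#6 < parcel#8 < parcel#11 < parcel#13 < parcel#17 < parcel#5 < parcel#10 < parcel#4 < parcel#14 < parcel#15.
Counting 11 from the largest end gives parcel#7.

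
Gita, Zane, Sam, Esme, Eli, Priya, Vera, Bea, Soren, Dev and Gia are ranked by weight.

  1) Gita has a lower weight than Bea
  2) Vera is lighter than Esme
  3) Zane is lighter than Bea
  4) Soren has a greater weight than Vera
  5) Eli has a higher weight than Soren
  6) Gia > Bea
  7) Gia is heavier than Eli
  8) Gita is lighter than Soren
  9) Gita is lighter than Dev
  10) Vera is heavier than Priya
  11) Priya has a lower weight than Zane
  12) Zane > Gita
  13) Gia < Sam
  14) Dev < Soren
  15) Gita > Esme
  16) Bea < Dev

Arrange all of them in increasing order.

Priya < Vera < Esme < Gita < Zane < Bea < Dev < Soren < Eli < Gia < Sam

Nothing is placed below Priya, so it is least; from there Priya < Vera; Vera < Esme; Esme < Gita; Gita < Zane; Zane < Bea; Bea < Dev; Dev < Soren; Soren < Eli; Eli < Gia; Gia < Sam, each given directly.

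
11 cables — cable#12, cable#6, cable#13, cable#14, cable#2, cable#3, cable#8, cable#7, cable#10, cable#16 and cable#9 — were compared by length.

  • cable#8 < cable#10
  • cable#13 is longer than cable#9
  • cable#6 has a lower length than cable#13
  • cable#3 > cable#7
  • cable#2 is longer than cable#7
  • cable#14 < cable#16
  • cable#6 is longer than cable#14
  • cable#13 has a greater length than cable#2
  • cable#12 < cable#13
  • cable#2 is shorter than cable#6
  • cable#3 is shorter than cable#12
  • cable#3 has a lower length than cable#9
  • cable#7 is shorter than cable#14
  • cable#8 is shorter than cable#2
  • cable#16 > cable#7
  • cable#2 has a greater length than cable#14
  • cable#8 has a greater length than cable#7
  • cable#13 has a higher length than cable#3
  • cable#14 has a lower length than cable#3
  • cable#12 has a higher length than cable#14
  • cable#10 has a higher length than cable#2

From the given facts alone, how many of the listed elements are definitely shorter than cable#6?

4

Directly below cable#6: cable#14, cable#2.
One step further: cable#7, cable#8 (4 so far).
No other element is forced below cable#6 by the given relations, so the count is 4.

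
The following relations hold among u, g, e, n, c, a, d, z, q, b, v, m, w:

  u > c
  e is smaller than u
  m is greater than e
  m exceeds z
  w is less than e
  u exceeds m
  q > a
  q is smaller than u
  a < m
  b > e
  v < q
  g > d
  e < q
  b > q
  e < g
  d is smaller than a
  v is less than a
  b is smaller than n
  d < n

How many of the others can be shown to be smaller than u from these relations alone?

9

From u the given relations immediately reach c, e, q, m.
From those, w, v, a, z — 8 in total.
From those, d — 9 in total.
No other element is forced below u by the given relations, so the count is 9.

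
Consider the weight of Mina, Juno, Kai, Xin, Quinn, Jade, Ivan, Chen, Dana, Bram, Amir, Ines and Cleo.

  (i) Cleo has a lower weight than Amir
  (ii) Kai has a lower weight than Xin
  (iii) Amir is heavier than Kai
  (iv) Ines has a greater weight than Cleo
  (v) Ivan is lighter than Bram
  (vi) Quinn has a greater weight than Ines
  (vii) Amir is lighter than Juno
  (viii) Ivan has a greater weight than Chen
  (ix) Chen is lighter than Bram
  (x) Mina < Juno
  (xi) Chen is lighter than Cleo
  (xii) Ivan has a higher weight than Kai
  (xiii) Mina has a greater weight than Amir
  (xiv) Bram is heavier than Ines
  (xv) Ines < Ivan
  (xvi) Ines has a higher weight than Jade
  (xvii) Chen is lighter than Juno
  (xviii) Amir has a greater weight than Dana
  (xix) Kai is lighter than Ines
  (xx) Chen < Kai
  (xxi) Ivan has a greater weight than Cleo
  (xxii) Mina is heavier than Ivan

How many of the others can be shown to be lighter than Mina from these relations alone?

8

From Mina the given relations immediately reach Amir, Ivan.
From those, Chen, Dana, Kai, Cleo, Ines — 7 in total.
From those, Jade — 8 in total.
No other element is forced below Mina by the given relations, so the count is 8.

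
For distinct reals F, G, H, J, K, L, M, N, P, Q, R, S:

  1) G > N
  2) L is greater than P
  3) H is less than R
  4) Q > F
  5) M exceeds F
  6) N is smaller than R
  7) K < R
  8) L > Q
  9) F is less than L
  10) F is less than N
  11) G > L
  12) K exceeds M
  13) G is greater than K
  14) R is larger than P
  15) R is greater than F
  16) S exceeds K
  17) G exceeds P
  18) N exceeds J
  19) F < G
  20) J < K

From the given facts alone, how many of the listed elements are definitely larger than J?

5

Directly above J: K, N.
One step further: S, G, R (5 so far).
Nothing else is reachable above J; 5 in all.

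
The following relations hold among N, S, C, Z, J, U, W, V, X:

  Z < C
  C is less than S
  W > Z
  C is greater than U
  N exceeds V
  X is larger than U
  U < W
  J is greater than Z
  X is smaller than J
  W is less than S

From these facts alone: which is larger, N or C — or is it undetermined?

Following every chain through N: below N we get V.
C is not reached, and no chain runs the other way from C to N.
So the given relations leave the order of N and C undetermined.

undetermined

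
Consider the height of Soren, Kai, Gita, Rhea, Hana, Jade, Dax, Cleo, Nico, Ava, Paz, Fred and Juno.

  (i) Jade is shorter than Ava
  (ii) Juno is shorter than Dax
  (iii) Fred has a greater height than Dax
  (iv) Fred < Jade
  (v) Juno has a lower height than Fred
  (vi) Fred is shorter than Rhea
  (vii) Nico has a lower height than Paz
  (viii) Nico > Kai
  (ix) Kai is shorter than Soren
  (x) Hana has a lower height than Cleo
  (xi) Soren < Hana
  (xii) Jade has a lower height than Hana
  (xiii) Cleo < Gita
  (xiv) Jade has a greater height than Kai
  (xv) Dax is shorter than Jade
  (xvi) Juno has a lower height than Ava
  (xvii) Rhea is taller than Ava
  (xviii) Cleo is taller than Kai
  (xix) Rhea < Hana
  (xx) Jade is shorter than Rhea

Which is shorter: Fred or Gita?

Chaining the given relations: Fred < Jade < Ava < Rhea < Hana < Cleo < Gita.
So Fred < Gita; Fred is the shorter of the two.

Fred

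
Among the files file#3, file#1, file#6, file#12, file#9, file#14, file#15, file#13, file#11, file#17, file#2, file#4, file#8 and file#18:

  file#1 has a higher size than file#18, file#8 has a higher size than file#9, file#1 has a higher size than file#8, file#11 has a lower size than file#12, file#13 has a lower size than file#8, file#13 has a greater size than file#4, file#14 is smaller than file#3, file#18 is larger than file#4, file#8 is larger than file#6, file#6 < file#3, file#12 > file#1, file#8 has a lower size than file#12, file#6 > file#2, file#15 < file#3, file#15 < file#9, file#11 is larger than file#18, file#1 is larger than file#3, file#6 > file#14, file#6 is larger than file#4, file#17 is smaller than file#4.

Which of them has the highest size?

file#12

file#17 is not greatest since file#17 < file#4; file#2 is not greatest since file#2 < file#6; file#15 is not greatest since file#15 < file#9; file#4 is not greatest since file#4 < file#18; file#18 is not greatest since file#18 < file#11; file#14 is not greatest since file#14 < file#6; file#6 is not greatest since file#6 < file#8; file#13 is not greatest since file#13 < file#8; file#9 is not greatest since file#9 < file#8; file#3 is not greatest since file#3 < file#1; file#8 is not greatest since file#8 < file#1; file#1 is not greatest since file#1 < file#12; file#11 is not greatest since file#11 < file#12.
Only file#12 has nothing above it, so file#12 is the highest size.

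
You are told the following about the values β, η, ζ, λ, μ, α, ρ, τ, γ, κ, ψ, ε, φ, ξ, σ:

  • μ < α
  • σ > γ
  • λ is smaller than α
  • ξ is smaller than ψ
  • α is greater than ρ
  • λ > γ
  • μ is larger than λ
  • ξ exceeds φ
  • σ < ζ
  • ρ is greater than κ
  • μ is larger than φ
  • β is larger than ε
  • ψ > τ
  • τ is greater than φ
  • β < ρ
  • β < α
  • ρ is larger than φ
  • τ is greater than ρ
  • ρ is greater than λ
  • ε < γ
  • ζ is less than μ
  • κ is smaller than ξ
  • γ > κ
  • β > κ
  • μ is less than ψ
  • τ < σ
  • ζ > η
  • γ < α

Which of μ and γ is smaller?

γ

The relevant relations are γ < λ; λ < ρ; ρ < τ; τ < σ; σ < ζ; ζ < μ.
Together: γ < λ < ρ < τ < σ < ζ < μ.
So γ < μ; γ is the smaller of the two.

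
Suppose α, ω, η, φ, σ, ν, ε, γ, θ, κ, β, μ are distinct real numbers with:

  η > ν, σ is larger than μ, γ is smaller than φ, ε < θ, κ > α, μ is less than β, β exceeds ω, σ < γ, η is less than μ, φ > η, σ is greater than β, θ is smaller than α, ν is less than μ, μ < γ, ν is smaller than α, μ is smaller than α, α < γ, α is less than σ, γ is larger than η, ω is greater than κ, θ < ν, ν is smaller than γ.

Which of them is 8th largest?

Piecing the relations together gives one ordering: ε < θ < ν < η < μ < α < κ < ω < β < σ < γ < φ.
The 8th largest is μ.

μ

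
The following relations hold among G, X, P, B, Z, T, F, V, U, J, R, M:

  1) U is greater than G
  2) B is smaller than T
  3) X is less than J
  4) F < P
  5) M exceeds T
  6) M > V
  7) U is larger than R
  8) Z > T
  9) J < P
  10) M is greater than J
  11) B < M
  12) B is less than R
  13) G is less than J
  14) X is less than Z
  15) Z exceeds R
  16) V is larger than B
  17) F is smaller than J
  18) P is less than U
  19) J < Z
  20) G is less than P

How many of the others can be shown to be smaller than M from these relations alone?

7

The elements the relations force below M are B, X, G, F, T, J, V — no chain reaches any other.
That is 7.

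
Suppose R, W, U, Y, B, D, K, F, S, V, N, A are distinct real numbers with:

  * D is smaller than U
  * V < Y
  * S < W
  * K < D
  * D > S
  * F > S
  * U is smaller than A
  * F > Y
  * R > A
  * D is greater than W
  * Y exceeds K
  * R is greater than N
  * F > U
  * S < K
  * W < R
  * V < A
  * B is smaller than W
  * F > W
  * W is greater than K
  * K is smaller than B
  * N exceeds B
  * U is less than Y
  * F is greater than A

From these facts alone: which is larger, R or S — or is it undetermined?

R

S < K and K < B give S < B.
Then B < W extends the chain to W.
Then W < D extends the chain to D.
With D < U: S < K < B < W < D < U.
With U < A: S < K < B < W < D < U < A.
With A < R: S < K < B < W < D < U < A < R.
So R is larger.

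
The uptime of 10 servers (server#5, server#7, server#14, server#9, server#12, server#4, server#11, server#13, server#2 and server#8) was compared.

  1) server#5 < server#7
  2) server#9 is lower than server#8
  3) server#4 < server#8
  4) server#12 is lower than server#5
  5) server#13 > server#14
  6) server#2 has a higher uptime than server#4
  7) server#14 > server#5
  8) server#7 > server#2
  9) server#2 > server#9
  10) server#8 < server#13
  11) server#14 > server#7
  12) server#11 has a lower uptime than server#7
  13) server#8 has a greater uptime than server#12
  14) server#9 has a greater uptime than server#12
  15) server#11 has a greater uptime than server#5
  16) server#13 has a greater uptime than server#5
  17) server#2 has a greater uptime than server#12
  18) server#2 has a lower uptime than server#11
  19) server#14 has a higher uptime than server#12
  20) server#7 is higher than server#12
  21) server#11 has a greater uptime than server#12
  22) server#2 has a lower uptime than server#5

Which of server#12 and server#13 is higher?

server#12 < server#9 < server#2 < server#5 < server#11 < server#7 < server#14 < server#13, by transitivity through server#9, server#2, server#5, server#11, server#7, server#14.
So server#12 < server#13; server#13 is the higher of the two.

server#13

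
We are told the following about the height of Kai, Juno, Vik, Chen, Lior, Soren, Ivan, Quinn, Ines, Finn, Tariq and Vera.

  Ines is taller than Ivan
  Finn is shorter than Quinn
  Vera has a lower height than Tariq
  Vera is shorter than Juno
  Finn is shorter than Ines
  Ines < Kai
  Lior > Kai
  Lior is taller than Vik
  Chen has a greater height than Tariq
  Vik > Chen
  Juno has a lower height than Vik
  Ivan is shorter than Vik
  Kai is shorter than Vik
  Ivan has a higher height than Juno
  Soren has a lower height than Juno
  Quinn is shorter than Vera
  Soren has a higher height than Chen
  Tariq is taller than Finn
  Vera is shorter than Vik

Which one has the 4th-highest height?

The consecutive relations fix a unique order: Finn < Quinn < Vera < Tariq < Chen < Soren < Juno < Ivan < Ines < Kai < Vik < Lior.
Counting 4 from the largest end gives Ines.

Ines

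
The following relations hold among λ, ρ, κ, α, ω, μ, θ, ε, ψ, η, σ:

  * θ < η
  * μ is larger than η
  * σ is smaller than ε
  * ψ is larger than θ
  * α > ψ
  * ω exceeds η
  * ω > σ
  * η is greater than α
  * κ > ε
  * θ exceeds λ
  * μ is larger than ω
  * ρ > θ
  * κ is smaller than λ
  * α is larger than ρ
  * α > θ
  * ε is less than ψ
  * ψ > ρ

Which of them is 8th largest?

Chaining the given pairs: σ < ε < κ < λ < θ < ρ < ψ < α < η < ω < μ.
The 8th largest is λ.

λ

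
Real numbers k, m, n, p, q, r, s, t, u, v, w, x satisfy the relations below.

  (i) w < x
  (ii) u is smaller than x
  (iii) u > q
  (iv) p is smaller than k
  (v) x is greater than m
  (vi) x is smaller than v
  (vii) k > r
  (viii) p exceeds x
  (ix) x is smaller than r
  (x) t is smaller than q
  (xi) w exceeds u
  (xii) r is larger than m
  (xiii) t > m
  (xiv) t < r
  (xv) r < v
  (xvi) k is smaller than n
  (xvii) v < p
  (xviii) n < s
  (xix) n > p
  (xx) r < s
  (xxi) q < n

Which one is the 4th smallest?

Piecing the relations together gives one ordering: m < t < q < u < w < x < r < v < p < k < n < s.
Counting 4 from the smallest end gives u.

u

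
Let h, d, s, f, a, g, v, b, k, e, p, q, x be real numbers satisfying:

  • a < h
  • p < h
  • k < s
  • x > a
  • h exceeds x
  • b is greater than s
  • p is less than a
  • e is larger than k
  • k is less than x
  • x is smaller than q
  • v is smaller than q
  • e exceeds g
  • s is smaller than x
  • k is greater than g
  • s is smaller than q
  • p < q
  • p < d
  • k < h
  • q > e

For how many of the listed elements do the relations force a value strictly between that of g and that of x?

Chaining upward from g reaches: k, s, e, h, b, q.
Chaining downward from x reaches: p, a, k, s.
Strictly between g and x are those in both lists: k, s — 2 elements.

2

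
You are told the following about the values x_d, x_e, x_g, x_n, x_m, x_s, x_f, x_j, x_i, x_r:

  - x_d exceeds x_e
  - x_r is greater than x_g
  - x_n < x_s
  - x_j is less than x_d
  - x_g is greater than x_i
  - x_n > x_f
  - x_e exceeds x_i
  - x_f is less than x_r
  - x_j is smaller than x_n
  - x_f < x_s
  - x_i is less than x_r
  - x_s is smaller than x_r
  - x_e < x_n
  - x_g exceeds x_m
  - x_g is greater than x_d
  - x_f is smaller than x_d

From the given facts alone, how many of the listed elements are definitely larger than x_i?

From x_i the given relations immediately reach x_e, x_g, x_r.
From those, x_n, x_d — 5 in total.
From those, x_s — 6 in total.
No other element is forced above x_i by the given relations, so the count is 6.

6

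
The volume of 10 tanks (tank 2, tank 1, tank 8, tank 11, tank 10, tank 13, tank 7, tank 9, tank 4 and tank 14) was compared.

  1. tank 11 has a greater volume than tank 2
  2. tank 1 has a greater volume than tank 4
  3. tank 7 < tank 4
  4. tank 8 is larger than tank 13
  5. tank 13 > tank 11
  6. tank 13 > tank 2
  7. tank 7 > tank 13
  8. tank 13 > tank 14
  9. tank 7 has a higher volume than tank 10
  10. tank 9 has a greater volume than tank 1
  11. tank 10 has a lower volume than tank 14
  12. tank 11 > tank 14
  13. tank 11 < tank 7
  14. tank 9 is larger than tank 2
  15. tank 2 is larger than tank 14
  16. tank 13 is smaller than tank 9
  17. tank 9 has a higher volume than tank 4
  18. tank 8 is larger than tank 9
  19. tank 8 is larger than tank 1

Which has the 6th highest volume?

tank 13

Chaining the given pairs: tank 10 < tank 14 < tank 2 < tank 11 < tank 13 < tank 7 < tank 4 < tank 1 < tank 9 < tank 8.
Counting 6 from the largest end gives tank 13.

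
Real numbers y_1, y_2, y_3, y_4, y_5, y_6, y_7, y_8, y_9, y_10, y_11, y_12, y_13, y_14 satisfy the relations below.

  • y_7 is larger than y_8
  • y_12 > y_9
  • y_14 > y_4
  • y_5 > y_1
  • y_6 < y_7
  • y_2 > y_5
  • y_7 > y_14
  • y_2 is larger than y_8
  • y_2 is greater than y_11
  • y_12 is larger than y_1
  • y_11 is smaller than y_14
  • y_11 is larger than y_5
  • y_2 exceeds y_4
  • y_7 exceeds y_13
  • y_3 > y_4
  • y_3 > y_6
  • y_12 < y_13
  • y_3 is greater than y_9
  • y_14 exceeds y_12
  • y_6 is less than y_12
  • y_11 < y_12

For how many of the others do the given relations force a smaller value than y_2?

5

The elements the relations force below y_2 are y_1, y_8, y_5, y_4, y_11 — no chain reaches any other.
That is 5.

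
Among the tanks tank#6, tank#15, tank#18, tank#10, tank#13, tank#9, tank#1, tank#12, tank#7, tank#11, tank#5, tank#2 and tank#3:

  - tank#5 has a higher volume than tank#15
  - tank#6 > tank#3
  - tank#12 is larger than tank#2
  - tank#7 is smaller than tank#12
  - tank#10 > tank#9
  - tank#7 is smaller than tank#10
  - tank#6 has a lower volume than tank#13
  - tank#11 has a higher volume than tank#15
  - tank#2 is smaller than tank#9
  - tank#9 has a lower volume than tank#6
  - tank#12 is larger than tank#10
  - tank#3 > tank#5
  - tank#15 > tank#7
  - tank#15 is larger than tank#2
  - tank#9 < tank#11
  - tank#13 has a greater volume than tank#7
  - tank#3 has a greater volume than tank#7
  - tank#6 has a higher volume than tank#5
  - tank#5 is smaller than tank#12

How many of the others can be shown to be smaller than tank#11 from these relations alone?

4

The elements the relations force below tank#11 are tank#2, tank#7, tank#9, tank#15 — no chain reaches any other.
That is 4.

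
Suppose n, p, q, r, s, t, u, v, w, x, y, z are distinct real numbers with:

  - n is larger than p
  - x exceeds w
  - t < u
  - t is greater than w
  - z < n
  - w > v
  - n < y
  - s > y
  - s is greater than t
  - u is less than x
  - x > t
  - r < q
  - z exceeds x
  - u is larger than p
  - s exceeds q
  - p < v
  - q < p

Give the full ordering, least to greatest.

The consecutive links are each given: r < q; q < p; p < v; v < w; w < t; t < u; u < x; x < z; z < n; n < y; y < s.

r < q < p < v < w < t < u < x < z < n < y < s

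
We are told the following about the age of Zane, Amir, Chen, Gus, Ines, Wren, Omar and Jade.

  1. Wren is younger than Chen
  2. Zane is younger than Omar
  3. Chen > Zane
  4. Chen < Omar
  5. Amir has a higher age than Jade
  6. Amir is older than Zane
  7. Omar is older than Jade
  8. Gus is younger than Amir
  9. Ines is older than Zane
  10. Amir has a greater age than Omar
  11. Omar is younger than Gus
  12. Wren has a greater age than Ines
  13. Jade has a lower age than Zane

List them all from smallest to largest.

Each adjacent pair is fixed by a given relation: Jade < Zane; Zane < Ines; Ines < Wren; Wren < Chen; Chen < Omar; Omar < Gus; Gus < Amir. Chaining them end to end gives the full order.

Jade < Zane < Ines < Wren < Chen < Omar < Gus < Amir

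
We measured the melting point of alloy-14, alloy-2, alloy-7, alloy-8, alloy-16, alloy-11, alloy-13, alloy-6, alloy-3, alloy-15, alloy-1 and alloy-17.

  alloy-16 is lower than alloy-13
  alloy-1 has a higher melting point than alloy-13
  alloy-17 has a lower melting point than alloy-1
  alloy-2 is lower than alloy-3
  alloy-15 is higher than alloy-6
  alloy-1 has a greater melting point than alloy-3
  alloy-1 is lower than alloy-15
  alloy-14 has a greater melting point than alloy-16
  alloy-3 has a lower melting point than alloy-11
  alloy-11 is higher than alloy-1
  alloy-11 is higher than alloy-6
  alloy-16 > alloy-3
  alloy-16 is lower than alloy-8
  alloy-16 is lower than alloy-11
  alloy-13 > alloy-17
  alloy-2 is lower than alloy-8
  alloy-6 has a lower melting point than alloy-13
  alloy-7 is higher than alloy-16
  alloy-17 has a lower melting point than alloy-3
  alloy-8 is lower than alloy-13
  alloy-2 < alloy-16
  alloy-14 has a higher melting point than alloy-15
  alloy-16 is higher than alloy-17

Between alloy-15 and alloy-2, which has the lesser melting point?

alloy-2

alloy-2 < alloy-3 and alloy-3 < alloy-16 give alloy-2 < alloy-16.
Then alloy-16 < alloy-13 extends the chain to alloy-13.
With alloy-13 < alloy-1: alloy-2 < alloy-3 < alloy-16 < alloy-13 < alloy-1.
With alloy-1 < alloy-15: alloy-2 < alloy-3 < alloy-16 < alloy-13 < alloy-1 < alloy-15.
So alloy-2 < alloy-15; alloy-2 is the lower of the two.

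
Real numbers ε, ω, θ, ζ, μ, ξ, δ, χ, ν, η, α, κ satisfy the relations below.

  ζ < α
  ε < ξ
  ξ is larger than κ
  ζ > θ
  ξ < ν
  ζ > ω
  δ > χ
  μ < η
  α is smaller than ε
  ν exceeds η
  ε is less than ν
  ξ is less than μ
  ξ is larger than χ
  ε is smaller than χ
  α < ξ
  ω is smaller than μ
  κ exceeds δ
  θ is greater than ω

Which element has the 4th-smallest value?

Chaining the given pairs: ω < θ < ζ < α < ε < χ < δ < κ < ξ < μ < η < ν.
The 4th smallest is α.

α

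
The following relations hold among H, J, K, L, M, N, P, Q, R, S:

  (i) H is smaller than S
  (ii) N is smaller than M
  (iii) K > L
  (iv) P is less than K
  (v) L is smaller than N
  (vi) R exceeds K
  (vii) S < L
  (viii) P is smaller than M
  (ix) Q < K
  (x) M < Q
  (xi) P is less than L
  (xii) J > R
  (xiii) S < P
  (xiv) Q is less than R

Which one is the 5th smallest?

N

Chaining the given pairs: H < S < P < L < N < M < Q < K < R < J.
The 5th smallest is N.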